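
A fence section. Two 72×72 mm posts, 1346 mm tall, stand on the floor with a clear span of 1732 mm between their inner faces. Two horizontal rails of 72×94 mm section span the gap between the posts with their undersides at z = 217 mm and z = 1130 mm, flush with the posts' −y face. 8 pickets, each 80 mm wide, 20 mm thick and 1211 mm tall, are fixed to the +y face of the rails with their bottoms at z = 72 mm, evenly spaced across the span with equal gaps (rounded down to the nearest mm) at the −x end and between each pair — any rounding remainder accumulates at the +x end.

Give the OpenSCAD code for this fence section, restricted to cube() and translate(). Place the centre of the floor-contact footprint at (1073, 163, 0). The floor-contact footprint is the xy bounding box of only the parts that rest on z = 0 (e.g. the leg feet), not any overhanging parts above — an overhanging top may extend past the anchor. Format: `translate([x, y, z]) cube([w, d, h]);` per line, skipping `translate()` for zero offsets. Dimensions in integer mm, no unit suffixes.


translate([135, 127, 0]) cube([72, 72, 1346]);
translate([1939, 127, 0]) cube([72, 72, 1346]);
translate([207, 127, 217]) cube([1732, 72, 94]);
translate([207, 127, 1130]) cube([1732, 72, 94]);
translate([328, 199, 72]) cube([80, 20, 1211]);
translate([529, 199, 72]) cube([80, 20, 1211]);
translate([730, 199, 72]) cube([80, 20, 1211]);
translate([931, 199, 72]) cube([80, 20, 1211]);
translate([1132, 199, 72]) cube([80, 20, 1211]);
translate([1333, 199, 72]) cube([80, 20, 1211]);
translate([1534, 199, 72]) cube([80, 20, 1211]);
translate([1735, 199, 72]) cube([80, 20, 1211]);


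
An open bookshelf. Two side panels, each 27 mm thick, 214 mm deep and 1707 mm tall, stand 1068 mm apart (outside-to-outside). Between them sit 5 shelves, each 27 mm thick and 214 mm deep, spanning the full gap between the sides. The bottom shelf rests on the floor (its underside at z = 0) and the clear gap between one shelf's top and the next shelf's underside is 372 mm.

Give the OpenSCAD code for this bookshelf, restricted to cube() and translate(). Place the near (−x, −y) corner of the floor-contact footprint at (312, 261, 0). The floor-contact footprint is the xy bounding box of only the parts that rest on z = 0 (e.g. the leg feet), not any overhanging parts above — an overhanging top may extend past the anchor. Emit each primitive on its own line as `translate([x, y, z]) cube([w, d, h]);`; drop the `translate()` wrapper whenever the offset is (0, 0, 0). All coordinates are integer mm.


translate([312, 261, 0]) cube([27, 214, 1707]);
translate([1353, 261, 0]) cube([27, 214, 1707]);
translate([339, 261, 0]) cube([1014, 214, 27]);
translate([339, 261, 399]) cube([1014, 214, 27]);
translate([339, 261, 798]) cube([1014, 214, 27]);
translate([339, 261, 1197]) cube([1014, 214, 27]);
translate([339, 261, 1596]) cube([1014, 214, 27]);


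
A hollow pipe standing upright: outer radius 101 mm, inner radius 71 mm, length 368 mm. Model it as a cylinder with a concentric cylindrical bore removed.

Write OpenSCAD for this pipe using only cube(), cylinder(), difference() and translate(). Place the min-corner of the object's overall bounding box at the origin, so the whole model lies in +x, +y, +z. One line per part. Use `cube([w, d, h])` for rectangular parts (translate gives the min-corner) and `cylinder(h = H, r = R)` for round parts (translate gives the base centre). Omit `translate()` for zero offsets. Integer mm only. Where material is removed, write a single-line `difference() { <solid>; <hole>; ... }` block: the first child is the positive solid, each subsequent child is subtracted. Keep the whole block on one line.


difference() { translate([101, 101, 0]) cylinder(h = 368, r = 101); translate([101, 101, 0]) cylinder(h = 368, r = 71); }


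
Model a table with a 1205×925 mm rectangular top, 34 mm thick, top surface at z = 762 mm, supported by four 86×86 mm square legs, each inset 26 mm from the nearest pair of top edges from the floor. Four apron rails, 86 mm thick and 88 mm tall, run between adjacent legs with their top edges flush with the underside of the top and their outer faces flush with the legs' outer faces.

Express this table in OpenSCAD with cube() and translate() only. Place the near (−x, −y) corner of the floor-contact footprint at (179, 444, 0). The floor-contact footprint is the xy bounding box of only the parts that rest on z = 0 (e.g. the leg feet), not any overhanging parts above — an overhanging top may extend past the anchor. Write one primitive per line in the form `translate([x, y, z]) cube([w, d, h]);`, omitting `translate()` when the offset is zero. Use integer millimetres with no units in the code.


// leg_h = 762 - 34 = 728
// apron z = 728 - 88 = 640
translate([153, 418, 728]) cube([1205, 925, 34]);
translate([179, 444, 0]) cube([86, 86, 728]);
translate([1246, 444, 0]) cube([86, 86, 728]);
translate([179, 1231, 0]) cube([86, 86, 728]);
translate([1246, 1231, 0]) cube([86, 86, 728]);
translate([265, 444, 640]) cube([981, 86, 88]);
translate([265, 1231, 640]) cube([981, 86, 88]);
translate([179, 530, 640]) cube([86, 701, 88]);
translate([1246, 530, 640]) cube([86, 701, 88]);


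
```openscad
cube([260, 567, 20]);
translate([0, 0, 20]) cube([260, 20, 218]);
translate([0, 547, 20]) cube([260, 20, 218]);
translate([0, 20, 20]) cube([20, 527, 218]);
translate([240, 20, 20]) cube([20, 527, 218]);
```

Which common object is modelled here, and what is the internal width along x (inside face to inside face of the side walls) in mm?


An open box. The internal width is 220 mm.

A 260×567 base slab with four walls standing on it — an open box. The base is 260 mm wide and the walls are 20 mm thick, so the internal width is 260 − 2 × 20 = 220 mm.


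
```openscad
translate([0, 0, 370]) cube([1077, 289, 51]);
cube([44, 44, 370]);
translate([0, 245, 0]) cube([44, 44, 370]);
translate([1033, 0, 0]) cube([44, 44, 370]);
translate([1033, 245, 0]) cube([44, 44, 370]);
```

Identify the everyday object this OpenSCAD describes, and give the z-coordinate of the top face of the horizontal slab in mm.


A bench. The seat-top height is 421 mm.

A long slab on four corner posts — a bench. The slab sits at z = 370 with thickness 51, so the top is 370 + 51 = 421 mm.


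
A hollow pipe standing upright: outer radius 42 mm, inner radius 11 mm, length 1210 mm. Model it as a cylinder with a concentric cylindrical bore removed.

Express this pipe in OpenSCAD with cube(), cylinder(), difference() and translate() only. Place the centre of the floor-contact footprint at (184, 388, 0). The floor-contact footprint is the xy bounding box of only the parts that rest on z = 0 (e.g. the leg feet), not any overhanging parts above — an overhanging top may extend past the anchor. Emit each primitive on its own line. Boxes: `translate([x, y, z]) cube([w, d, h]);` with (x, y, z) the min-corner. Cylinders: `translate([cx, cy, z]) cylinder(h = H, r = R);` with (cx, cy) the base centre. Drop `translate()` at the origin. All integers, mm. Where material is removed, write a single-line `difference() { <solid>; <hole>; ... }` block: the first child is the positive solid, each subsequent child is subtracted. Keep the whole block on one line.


difference() { translate([184, 388, 0]) cylinder(h = 1210, r = 42); translate([184, 388, 0]) cylinder(h = 1210, r = 11); }


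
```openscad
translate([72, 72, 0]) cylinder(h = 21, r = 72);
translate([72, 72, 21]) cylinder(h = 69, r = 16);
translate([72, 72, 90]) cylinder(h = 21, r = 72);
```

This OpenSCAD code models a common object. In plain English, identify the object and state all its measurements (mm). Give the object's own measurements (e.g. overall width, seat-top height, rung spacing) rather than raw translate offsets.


A spool: two coaxial disc flanges of radius 72 mm and thickness 21 mm, joined by a core cylinder of radius 16 mm and height 69 mm. The lower flange rests on z = 0 and the three cylinders share a vertical axis.


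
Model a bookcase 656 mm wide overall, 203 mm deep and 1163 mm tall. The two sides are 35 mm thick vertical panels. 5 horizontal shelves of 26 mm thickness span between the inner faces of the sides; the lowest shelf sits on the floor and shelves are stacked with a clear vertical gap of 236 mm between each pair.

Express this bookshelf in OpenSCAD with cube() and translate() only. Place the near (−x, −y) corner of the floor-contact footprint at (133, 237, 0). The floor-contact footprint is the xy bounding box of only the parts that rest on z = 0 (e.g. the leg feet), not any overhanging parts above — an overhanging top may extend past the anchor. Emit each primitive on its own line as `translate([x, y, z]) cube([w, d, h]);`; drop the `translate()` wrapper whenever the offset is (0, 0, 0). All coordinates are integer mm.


translate([133, 237, 0]) cube([35, 203, 1163]);
translate([754, 237, 0]) cube([35, 203, 1163]);
translate([168, 237, 0]) cube([586, 203, 26]);
translate([168, 237, 262]) cube([586, 203, 26]);
translate([168, 237, 524]) cube([586, 203, 26]);
translate([168, 237, 786]) cube([586, 203, 26]);
translate([168, 237, 1048]) cube([586, 203, 26]);


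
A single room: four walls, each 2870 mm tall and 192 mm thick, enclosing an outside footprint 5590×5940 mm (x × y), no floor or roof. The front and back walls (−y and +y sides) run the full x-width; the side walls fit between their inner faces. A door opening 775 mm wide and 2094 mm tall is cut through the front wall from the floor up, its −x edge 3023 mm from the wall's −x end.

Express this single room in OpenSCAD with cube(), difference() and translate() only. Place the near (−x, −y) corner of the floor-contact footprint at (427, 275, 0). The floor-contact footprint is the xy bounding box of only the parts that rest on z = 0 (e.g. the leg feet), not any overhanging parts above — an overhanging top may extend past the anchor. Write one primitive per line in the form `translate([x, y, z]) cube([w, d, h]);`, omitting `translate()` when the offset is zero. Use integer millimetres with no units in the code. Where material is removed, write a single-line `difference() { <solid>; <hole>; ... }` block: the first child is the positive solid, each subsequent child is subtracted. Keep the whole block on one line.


difference() { translate([427, 275, 0]) cube([5590, 192, 2870]); translate([3450, 275, 0]) cube([775, 192, 2094]); }
translate([427, 6023, 0]) cube([5590, 192, 2870]);
translate([427, 467, 0]) cube([192, 5556, 2870]);
translate([5825, 467, 0]) cube([192, 5556, 2870]);


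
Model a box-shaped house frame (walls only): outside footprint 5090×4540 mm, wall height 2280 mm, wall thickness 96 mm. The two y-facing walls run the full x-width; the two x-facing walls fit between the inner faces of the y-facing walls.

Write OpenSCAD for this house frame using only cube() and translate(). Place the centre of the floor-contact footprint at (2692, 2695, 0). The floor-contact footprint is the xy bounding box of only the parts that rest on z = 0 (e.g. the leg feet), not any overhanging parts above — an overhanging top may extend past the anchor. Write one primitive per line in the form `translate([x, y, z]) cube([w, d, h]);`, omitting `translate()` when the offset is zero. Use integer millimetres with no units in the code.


translate([147, 425, 0]) cube([5090, 96, 2280]);
translate([147, 4869, 0]) cube([5090, 96, 2280]);
translate([147, 521, 0]) cube([96, 4348, 2280]);
translate([5141, 521, 0]) cube([96, 4348, 2280]);


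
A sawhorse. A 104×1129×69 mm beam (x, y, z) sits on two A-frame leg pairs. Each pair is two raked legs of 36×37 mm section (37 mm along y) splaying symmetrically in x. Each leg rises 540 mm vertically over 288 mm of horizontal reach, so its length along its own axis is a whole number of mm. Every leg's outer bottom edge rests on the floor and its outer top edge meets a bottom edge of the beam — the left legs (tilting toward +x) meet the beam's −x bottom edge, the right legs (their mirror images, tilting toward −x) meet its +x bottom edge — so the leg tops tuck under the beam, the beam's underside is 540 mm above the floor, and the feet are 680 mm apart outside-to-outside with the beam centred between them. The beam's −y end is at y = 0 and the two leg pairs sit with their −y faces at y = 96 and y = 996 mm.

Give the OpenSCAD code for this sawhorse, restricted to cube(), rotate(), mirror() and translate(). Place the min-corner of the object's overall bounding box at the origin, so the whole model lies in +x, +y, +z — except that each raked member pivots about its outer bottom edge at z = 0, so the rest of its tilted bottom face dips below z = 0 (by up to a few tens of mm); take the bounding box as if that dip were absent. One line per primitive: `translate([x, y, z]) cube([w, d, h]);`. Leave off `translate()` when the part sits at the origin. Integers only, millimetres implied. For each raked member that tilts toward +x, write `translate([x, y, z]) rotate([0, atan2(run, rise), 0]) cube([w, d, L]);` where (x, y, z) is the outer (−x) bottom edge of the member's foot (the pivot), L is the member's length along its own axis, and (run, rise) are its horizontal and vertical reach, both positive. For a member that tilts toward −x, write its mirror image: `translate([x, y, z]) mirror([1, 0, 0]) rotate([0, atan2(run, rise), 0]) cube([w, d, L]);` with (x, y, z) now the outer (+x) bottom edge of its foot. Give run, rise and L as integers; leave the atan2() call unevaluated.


translate([288, 0, 540]) cube([104, 1129, 69]);
translate([0, 96, 0]) rotate([0, atan2(288, 540), 0]) cube([36, 37, 612]);
translate([680, 96, 0]) mirror([1, 0, 0]) rotate([0, atan2(288, 540), 0]) cube([36, 37, 612]);
translate([0, 996, 0]) rotate([0, atan2(288, 540), 0]) cube([36, 37, 612]);
translate([680, 996, 0]) mirror([1, 0, 0]) rotate([0, atan2(288, 540), 0]) cube([36, 37, 612]);


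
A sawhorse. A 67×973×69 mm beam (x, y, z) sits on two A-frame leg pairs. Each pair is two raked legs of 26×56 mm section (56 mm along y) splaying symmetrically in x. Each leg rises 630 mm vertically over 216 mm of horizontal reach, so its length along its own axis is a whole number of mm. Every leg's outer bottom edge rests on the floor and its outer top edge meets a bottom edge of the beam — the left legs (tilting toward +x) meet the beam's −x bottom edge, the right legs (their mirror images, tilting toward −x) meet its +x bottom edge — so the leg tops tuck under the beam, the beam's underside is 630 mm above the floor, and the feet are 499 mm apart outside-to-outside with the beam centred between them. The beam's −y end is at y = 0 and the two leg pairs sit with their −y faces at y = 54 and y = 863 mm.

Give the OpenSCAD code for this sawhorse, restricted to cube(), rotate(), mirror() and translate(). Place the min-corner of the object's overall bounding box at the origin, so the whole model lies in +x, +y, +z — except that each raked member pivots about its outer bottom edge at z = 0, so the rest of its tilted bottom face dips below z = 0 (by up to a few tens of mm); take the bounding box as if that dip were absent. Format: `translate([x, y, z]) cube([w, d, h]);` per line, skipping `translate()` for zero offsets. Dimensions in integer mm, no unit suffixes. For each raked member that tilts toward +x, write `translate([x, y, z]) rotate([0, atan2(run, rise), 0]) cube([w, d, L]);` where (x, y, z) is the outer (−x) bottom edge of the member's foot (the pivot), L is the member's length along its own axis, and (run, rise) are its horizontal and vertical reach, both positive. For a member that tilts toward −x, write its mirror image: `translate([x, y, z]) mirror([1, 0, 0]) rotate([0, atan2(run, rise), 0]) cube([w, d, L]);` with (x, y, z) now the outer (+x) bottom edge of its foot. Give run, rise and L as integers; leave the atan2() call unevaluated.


translate([216, 0, 630]) cube([67, 973, 69]);
translate([0, 54, 0]) rotate([0, atan2(216, 630), 0]) cube([26, 56, 666]);
translate([499, 54, 0]) mirror([1, 0, 0]) rotate([0, atan2(216, 630), 0]) cube([26, 56, 666]);
translate([0, 863, 0]) rotate([0, atan2(216, 630), 0]) cube([26, 56, 666]);
translate([499, 863, 0]) mirror([1, 0, 0]) rotate([0, atan2(216, 630), 0]) cube([26, 56, 666]);


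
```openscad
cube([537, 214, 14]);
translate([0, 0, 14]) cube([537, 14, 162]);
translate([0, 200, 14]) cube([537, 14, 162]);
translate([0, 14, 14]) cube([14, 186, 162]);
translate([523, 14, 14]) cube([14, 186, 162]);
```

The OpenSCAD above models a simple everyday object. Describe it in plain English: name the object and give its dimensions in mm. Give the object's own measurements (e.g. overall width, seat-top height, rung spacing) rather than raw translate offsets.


An open-topped rectangular box: outside dimensions 537×214×176 mm, with a uniform wall and base thickness of 14 mm. The base is a full 537×214 slab on the floor; four walls sit on top of the base. The front and back walls (the −y and +y sides) span the full width; the two side walls fit between them.


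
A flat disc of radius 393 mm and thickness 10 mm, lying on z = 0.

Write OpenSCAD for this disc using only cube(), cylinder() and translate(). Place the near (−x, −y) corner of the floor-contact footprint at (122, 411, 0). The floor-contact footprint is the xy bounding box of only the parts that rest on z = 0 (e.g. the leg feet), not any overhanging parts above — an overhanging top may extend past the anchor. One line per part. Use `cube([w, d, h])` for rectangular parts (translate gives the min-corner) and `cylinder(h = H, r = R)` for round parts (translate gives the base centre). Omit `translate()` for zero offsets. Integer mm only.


translate([515, 804, 0]) cylinder(h = 10, r = 393);


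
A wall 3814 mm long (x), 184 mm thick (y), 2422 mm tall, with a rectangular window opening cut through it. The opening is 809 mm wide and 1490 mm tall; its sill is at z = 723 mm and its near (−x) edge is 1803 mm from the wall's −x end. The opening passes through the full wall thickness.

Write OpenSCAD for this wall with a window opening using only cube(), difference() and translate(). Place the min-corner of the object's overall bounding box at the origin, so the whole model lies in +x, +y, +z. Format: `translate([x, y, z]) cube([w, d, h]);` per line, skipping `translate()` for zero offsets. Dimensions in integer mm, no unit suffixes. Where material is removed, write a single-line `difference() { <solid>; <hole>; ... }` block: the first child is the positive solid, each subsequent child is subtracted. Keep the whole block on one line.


difference() { cube([3814, 184, 2422]); translate([1803, 0, 723]) cube([809, 184, 1490]); }


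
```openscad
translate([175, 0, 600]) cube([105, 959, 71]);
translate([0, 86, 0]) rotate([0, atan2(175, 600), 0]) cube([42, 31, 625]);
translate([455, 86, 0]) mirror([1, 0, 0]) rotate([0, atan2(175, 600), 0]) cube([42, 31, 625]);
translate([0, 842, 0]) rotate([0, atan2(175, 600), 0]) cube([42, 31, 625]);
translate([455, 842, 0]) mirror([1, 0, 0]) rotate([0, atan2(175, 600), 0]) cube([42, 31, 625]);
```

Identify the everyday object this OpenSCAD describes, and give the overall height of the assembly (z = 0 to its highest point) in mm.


A sawhorse. The overall height is 671 mm.

A beam across two mirrored pairs of raked legs — a sawhorse. The beam's underside is at z = 600 (matching the legs' vertical rise in atan2(175, 600)) and the beam is 71 mm tall, so its top is at 600 + 71 = 671 mm. The raked legs top out at the beam's underside, so that is the highest point.


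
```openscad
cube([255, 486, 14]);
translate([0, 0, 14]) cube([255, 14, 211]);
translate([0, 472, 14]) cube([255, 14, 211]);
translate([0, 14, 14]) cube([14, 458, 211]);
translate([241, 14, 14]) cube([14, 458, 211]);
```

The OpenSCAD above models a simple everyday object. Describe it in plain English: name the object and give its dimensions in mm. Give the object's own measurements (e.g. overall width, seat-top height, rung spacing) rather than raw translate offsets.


An open-topped rectangular box: outside dimensions 255×486×225 mm, with a uniform wall and base thickness of 14 mm. The base is a full 255×486 slab on the floor; four walls sit on top of the base. The front and back walls (the −y and +y sides) span the full width; the two side walls fit between them.


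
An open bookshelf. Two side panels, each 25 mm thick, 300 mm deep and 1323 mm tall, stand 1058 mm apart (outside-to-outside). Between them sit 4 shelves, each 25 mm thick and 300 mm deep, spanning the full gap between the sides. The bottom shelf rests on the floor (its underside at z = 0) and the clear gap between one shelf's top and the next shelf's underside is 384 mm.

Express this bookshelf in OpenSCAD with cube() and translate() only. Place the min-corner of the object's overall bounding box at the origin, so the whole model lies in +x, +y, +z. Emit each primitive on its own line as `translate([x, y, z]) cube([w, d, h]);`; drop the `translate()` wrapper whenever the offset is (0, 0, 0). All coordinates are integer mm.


cube([25, 300, 1323]);
translate([1033, 0, 0]) cube([25, 300, 1323]);
translate([25, 0, 0]) cube([1008, 300, 25]);
translate([25, 0, 409]) cube([1008, 300, 25]);
translate([25, 0, 818]) cube([1008, 300, 25]);
translate([25, 0, 1227]) cube([1008, 300, 25]);


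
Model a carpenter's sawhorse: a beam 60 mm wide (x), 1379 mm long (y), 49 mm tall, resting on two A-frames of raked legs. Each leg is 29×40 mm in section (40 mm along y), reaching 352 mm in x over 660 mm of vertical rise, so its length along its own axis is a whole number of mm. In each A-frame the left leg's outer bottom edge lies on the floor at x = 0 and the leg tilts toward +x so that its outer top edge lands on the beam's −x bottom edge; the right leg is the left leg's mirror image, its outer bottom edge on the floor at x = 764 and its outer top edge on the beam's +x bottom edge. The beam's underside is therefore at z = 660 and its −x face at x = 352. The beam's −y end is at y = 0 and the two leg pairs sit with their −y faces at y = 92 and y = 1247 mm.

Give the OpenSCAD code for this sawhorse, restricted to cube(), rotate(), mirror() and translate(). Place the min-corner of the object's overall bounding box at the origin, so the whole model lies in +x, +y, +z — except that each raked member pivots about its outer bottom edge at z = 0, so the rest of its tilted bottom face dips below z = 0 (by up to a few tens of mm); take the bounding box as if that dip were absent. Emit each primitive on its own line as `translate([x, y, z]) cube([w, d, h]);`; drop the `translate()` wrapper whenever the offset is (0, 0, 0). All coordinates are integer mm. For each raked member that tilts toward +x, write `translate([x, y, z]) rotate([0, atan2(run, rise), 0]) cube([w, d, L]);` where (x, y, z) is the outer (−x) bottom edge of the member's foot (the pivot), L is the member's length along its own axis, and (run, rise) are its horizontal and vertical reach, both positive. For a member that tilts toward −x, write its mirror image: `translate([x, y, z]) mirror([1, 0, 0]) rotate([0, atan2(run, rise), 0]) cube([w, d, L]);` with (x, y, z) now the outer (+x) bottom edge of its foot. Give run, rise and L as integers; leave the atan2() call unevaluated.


translate([352, 0, 660]) cube([60, 1379, 49]);
translate([0, 92, 0]) rotate([0, atan2(352, 660), 0]) cube([29, 40, 748]);
translate([764, 92, 0]) mirror([1, 0, 0]) rotate([0, atan2(352, 660), 0]) cube([29, 40, 748]);
translate([0, 1247, 0]) rotate([0, atan2(352, 660), 0]) cube([29, 40, 748]);
translate([764, 1247, 0]) mirror([1, 0, 0]) rotate([0, atan2(352, 660), 0]) cube([29, 40, 748]);


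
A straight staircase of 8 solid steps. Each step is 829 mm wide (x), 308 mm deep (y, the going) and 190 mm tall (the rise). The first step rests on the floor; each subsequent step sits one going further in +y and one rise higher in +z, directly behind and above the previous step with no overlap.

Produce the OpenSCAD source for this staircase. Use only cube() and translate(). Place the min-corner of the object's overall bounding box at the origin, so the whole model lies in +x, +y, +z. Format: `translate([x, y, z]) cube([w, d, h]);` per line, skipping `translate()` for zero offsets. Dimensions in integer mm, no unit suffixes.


cube([829, 308, 190]);
translate([0, 308, 190]) cube([829, 308, 190]);
translate([0, 616, 380]) cube([829, 308, 190]);
translate([0, 924, 570]) cube([829, 308, 190]);
translate([0, 1232, 760]) cube([829, 308, 190]);
translate([0, 1540, 950]) cube([829, 308, 190]);
translate([0, 1848, 1140]) cube([829, 308, 190]);
translate([0, 2156, 1330]) cube([829, 308, 190]);


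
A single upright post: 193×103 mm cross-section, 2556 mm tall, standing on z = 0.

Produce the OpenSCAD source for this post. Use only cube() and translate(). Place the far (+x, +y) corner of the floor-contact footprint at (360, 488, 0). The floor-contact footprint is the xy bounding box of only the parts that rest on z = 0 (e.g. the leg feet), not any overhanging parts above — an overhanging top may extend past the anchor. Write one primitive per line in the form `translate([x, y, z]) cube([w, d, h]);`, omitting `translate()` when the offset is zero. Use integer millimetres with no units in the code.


translate([167, 385, 0]) cube([193, 103, 2556]);


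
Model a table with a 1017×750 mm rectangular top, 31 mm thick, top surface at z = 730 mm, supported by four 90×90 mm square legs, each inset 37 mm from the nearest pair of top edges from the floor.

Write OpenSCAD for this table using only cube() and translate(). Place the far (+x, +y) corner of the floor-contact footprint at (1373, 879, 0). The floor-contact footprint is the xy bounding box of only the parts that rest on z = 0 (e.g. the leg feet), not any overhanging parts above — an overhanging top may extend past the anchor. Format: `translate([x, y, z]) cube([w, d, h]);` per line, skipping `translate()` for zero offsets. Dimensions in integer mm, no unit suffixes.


translate([393, 166, 699]) cube([1017, 750, 31]);
translate([430, 203, 0]) cube([90, 90, 699]);
translate([1283, 203, 0]) cube([90, 90, 699]);
translate([430, 789, 0]) cube([90, 90, 699]);
translate([1283, 789, 0]) cube([90, 90, 699]);


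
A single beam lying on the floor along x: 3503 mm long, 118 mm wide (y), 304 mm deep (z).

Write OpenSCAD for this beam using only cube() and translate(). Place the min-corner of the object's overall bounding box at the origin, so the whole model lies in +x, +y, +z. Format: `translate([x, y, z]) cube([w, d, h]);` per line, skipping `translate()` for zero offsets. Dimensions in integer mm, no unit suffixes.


cube([3503, 118, 304]);


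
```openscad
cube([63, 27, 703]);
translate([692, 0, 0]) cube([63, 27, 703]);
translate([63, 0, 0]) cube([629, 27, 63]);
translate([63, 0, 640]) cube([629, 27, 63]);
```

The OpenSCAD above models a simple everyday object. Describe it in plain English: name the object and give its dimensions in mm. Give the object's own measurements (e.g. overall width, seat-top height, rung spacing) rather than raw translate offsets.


A rectangular picture frame lying in the x–z plane (depth along y). The opening is 629 mm wide (x) by 577 mm tall (z), surrounded by a border 63 mm wide on all four sides. The frame is 27 mm deep and is made of two full-height vertical stiles with two horizontal rails fitted between them.


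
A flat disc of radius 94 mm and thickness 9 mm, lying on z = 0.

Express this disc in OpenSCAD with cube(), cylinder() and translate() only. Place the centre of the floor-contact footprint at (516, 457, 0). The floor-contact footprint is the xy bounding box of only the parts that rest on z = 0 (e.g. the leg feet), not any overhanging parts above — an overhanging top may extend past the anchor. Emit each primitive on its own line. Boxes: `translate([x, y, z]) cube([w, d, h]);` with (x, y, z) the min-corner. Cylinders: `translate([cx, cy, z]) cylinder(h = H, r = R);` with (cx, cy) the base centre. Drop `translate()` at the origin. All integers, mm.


translate([516, 457, 0]) cylinder(h = 9, r = 94);


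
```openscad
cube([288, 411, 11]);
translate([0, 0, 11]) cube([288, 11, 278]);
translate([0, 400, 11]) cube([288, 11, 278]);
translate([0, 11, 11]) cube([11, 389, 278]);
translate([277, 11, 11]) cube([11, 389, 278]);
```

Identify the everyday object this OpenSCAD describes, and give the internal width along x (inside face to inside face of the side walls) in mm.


An open box. The internal width is 266 mm.

A 288×411 base slab with four walls standing on it — an open box. The base is 288 mm wide and the walls are 11 mm thick, so the internal width is 288 − 2 × 11 = 266 mm.


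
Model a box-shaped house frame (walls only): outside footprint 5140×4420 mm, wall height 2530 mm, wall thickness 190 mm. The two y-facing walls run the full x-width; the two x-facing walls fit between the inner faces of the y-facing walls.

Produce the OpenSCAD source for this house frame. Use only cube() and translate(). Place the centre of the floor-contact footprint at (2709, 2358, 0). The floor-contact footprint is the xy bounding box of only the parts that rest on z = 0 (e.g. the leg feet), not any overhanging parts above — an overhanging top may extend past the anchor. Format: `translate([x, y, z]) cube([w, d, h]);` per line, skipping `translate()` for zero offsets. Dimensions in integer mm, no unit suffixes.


translate([139, 148, 0]) cube([5140, 190, 2530]);
translate([139, 4378, 0]) cube([5140, 190, 2530]);
translate([139, 338, 0]) cube([190, 4040, 2530]);
translate([5089, 338, 0]) cube([190, 4040, 2530]);


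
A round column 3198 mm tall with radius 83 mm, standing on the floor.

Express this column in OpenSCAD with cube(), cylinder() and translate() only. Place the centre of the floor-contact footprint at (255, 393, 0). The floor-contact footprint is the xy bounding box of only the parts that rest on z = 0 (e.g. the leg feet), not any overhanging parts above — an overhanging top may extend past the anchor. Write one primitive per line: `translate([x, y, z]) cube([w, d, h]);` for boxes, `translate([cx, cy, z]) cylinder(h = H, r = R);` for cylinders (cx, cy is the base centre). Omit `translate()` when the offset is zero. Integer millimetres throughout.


translate([255, 393, 0]) cylinder(h = 3198, r = 83);


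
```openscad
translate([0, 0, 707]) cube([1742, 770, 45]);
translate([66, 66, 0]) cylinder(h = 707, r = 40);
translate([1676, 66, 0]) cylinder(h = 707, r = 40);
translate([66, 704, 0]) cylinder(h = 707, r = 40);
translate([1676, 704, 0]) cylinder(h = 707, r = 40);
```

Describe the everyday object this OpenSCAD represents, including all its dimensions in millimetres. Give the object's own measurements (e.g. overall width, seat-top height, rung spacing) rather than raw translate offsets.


A table: top 1742 mm (x) × 770 mm (y), 45 mm thick, upper face at z = 752 mm, on four round legs of 80 mm diameter, each leg's bounding box inset 26 mm from the nearest pair of top edges from z = 0 to the bottom of the top.


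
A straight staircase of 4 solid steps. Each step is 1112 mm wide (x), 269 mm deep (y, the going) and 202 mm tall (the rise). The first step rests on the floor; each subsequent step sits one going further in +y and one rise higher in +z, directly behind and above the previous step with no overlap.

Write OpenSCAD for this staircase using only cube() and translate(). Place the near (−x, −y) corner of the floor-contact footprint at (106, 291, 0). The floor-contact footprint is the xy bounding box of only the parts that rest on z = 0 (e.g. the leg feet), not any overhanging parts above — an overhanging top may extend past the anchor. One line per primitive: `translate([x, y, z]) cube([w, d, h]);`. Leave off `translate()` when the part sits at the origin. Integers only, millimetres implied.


translate([106, 291, 0]) cube([1112, 269, 202]);
translate([106, 560, 202]) cube([1112, 269, 202]);
translate([106, 829, 404]) cube([1112, 269, 202]);
translate([106, 1098, 606]) cube([1112, 269, 202]);


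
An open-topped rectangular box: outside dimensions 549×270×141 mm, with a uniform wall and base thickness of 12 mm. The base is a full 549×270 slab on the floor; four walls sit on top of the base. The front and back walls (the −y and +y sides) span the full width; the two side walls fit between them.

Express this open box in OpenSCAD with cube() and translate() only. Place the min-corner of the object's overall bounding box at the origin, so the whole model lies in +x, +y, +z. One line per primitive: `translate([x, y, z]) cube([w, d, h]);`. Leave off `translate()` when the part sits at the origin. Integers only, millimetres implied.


cube([549, 270, 12]);
translate([0, 0, 12]) cube([549, 12, 129]);
translate([0, 258, 12]) cube([549, 12, 129]);
translate([0, 12, 12]) cube([12, 246, 129]);
translate([537, 12, 12]) cube([12, 246, 129]);


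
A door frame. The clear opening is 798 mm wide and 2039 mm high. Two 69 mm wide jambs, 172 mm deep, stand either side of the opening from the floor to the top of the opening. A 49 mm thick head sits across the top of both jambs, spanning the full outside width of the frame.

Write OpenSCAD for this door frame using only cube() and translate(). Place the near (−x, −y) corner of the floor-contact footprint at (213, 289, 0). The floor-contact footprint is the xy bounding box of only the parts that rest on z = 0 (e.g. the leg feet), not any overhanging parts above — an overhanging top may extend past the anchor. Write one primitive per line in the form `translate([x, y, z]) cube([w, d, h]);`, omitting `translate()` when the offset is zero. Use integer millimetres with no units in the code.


translate([213, 289, 0]) cube([69, 172, 2039]);
translate([1080, 289, 0]) cube([69, 172, 2039]);
translate([213, 289, 2039]) cube([936, 172, 49]);


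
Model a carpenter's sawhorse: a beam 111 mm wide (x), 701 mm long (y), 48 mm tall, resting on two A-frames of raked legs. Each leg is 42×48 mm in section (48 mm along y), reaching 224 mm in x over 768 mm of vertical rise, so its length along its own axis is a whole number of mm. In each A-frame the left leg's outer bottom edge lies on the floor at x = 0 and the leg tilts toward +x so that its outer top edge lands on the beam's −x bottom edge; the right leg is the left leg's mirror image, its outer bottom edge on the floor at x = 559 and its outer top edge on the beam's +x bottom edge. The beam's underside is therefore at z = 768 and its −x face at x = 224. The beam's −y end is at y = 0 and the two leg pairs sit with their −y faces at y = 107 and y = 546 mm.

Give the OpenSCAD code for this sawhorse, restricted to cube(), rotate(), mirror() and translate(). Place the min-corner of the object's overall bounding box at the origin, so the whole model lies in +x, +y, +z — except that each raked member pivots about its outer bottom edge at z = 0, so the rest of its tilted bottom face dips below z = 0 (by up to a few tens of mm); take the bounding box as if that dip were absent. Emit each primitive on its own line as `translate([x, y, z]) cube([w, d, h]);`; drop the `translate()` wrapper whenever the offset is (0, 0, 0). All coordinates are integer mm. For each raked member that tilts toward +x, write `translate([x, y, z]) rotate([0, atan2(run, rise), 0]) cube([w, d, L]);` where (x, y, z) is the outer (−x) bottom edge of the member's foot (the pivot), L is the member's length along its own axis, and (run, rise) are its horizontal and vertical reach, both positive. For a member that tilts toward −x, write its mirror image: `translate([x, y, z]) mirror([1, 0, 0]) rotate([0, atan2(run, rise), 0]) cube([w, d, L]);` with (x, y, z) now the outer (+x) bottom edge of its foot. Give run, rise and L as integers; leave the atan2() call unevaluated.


translate([224, 0, 768]) cube([111, 701, 48]);
translate([0, 107, 0]) rotate([0, atan2(224, 768), 0]) cube([42, 48, 800]);
translate([559, 107, 0]) mirror([1, 0, 0]) rotate([0, atan2(224, 768), 0]) cube([42, 48, 800]);
translate([0, 546, 0]) rotate([0, atan2(224, 768), 0]) cube([42, 48, 800]);
translate([559, 546, 0]) mirror([1, 0, 0]) rotate([0, atan2(224, 768), 0]) cube([42, 48, 800]);


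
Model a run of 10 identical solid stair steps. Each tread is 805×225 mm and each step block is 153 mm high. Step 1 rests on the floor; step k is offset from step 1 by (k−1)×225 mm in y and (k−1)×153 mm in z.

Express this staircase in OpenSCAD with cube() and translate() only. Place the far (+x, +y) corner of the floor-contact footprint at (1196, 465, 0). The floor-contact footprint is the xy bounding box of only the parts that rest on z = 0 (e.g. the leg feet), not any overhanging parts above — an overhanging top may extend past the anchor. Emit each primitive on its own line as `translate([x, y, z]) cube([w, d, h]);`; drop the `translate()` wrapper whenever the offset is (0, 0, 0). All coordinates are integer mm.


translate([391, 240, 0]) cube([805, 225, 153]);
translate([391, 465, 153]) cube([805, 225, 153]);
translate([391, 690, 306]) cube([805, 225, 153]);
translate([391, 915, 459]) cube([805, 225, 153]);
translate([391, 1140, 612]) cube([805, 225, 153]);
translate([391, 1365, 765]) cube([805, 225, 153]);
translate([391, 1590, 918]) cube([805, 225, 153]);
translate([391, 1815, 1071]) cube([805, 225, 153]);
translate([391, 2040, 1224]) cube([805, 225, 153]);
translate([391, 2265, 1377]) cube([805, 225, 153]);


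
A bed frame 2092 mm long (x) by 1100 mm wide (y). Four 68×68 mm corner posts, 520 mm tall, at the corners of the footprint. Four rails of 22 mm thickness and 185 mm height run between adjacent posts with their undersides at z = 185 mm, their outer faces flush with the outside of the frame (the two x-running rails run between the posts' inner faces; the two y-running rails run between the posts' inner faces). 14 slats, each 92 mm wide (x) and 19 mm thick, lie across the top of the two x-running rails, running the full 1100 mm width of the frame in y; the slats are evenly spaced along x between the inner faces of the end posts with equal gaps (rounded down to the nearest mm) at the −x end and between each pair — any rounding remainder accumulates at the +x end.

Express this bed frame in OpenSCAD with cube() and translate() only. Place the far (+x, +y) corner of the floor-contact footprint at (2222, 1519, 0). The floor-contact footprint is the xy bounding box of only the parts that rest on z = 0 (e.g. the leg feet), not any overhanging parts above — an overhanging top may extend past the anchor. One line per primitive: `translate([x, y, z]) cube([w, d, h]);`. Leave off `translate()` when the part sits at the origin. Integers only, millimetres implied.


// slat z = rail_z + rail_h = 185 + 185 = 370
// slat gap = ⌊(1956 − 14·92) / 15⌋ = 44
translate([130, 419, 0]) cube([68, 68, 520]);
translate([130, 1451, 0]) cube([68, 68, 520]);
translate([2154, 419, 0]) cube([68, 68, 520]);
translate([2154, 1451, 0]) cube([68, 68, 520]);
translate([198, 419, 185]) cube([1956, 22, 185]);
translate([198, 1497, 185]) cube([1956, 22, 185]);
translate([130, 487, 185]) cube([22, 964, 185]);
translate([2200, 487, 185]) cube([22, 964, 185]);
translate([242, 419, 370]) cube([92, 1100, 19]);
translate([378, 419, 370]) cube([92, 1100, 19]);
translate([514, 419, 370]) cube([92, 1100, 19]);
translate([650, 419, 370]) cube([92, 1100, 19]);
translate([786, 419, 370]) cube([92, 1100, 19]);
translate([922, 419, 370]) cube([92, 1100, 19]);
translate([1058, 419, 370]) cube([92, 1100, 19]);
translate([1194, 419, 370]) cube([92, 1100, 19]);
translate([1330, 419, 370]) cube([92, 1100, 19]);
translate([1466, 419, 370]) cube([92, 1100, 19]);
translate([1602, 419, 370]) cube([92, 1100, 19]);
translate([1738, 419, 370]) cube([92, 1100, 19]);
translate([1874, 419, 370]) cube([92, 1100, 19]);
translate([2010, 419, 370]) cube([92, 1100, 19]);


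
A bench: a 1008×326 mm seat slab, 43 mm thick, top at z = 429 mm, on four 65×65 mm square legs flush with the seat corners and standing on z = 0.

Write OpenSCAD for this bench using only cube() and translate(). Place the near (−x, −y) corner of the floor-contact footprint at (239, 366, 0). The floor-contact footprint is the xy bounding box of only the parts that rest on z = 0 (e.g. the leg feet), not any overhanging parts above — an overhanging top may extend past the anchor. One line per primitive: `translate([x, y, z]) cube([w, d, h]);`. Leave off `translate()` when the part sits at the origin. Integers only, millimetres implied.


translate([239, 366, 386]) cube([1008, 326, 43]);
translate([239, 366, 0]) cube([65, 65, 386]);
translate([239, 627, 0]) cube([65, 65, 386]);
translate([1182, 366, 0]) cube([65, 65, 386]);
translate([1182, 627, 0]) cube([65, 65, 386]);
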